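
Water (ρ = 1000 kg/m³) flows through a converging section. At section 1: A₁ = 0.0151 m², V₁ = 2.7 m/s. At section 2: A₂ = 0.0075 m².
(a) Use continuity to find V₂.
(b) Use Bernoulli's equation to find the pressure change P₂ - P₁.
(a) Continuity: A₁V₁=A₂V₂ -> V₂=A₁V₁/A₂=0.0151*2.7/0.0075=5.44 m/s
(b) Bernoulli: P₂-P₁=0.5*rho*(V₁^2-V₂^2)/1000=0.5*1000*(2.7^2-5.44^2)/1000=-11.15 kPa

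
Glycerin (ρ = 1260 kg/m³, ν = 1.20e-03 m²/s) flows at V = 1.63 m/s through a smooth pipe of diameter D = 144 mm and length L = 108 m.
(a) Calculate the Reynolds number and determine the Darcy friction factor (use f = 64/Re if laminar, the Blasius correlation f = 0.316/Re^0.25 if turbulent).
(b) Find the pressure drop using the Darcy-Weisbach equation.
(a) Re = V·D/ν = 1.63·0.144/1.20e-03 = 195.6 → laminar (Re < 2300); f = 64/Re = 64/195.6 = 0.3272
(b) Darcy-Weisbach: ΔP = f·(L/D)·½ρV²/1000 = 0.3272·(108/0.144)·½·1260·1.63²/1000 = 410.8 kPa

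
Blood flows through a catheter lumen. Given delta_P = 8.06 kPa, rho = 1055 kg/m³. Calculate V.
Formula: V = \sqrt{\frac{2 \Delta P}{\rho}}
V = √(2·(8.06·1000)/1055) = 3.909 m/s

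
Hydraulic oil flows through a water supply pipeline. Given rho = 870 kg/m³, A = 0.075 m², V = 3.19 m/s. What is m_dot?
Formula: \dot{m} = \rho A V
m_dot = 870·0.075·3.19 = 208.1 kg/s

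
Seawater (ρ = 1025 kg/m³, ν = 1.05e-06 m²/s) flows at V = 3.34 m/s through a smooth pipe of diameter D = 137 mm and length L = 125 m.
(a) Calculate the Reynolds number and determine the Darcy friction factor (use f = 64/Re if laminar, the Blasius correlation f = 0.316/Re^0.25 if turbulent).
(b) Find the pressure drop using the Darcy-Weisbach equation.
(a) Re = V·D/ν = 3.34·0.137/1.05e-06 = 435790 → turbulent (Re > 4000); f = 0.316/Re^0.25 = 0.316/435790^0.25 = 0.012299 (Blasius is strictly valid for Re ≲ 1e5; used here as the smooth-pipe estimate the problem specifies)
(b) Darcy-Weisbach: ΔP = f·(L/D)·½ρV²/1000 = 0.012299·(125/0.137)·½·1025·3.34²/1000 = 64.16 kPa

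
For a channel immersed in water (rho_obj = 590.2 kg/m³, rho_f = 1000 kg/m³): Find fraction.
Formula: f_{sub} = \frac{\rho_{obj}}{\rho_f}
fraction = 590.2/1000 = 0.5902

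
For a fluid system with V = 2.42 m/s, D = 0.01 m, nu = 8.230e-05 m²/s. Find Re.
Formula: Re = \frac{V D}{\nu}
Re = 2.42·0.01/8.230e-05 = 294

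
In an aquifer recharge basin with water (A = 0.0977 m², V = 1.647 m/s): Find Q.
Formula: Q = A V
Q = 0.0977·1.647·1000 = 160.9 L/s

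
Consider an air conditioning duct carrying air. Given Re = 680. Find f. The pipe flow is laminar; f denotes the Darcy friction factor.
Formula: f = \frac{64}{Re}
f = 64/680 = 0.09412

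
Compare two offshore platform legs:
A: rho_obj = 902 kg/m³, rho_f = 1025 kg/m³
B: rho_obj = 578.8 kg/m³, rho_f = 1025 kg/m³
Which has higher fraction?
fraction(A) = 0.88, fraction(B) = 0.5647. Answer: A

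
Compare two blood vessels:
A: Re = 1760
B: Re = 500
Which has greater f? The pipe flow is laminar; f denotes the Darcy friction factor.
f(A) = 0.03636, f(B) = 0.128. Answer: B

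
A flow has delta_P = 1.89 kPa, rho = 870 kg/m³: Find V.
Formula: V = \sqrt{\frac{2 \Delta P}{\rho}}
V = √(2·(1.89·1000)/870) = 2.084 m/s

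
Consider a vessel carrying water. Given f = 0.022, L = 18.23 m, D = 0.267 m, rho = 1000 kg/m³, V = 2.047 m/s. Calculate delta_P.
Formula: \Delta P = f \frac{L}{D} \frac{\rho V^2}{2}
delta_P = 0.022·(18.23/0.267)·0.5·1000·2.047²/1000 = 3.147 kPa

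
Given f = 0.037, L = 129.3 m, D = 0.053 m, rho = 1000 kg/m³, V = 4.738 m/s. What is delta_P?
Formula: \Delta P = f \frac{L}{D} \frac{\rho V^2}{2}
delta_P = 0.037·(129.3/0.053)·0.5·1000·4.738²/1000 = 1013 kPa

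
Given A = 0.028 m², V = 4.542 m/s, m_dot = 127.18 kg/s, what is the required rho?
Formula: \dot{m} = \rho A V
Substituting knowns: 127.18 = rho·0.028·4.542
Solving for rho: rho = 127.18/(0.028·4.542) = 1000 kg/m³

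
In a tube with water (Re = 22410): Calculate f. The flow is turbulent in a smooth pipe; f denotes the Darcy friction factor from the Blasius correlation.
Formula: f = \frac{0.316}{Re^{0.25}}
f = 0.316/22410^0.25 = 0.02583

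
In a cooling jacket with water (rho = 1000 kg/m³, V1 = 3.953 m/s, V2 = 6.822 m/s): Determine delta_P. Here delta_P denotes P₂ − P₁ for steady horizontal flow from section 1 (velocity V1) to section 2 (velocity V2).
Formula: \Delta P = \frac{1}{2} \rho (V_1^2 - V_2^2)
delta_P = 0.5·1000·(3.953² − 6.822²)/1000 = -15.46 kPa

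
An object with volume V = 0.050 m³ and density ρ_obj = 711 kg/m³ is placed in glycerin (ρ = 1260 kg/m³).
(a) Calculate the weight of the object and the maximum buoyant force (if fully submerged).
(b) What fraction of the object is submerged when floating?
(a) W=rho_obj*g*V=711*9.81*0.050=348.7 N; F_B(max)=rho*g*V=1260*9.81*0.050=618.0 N
(b) Floating fraction=rho_obj/rho=711/1260=0.564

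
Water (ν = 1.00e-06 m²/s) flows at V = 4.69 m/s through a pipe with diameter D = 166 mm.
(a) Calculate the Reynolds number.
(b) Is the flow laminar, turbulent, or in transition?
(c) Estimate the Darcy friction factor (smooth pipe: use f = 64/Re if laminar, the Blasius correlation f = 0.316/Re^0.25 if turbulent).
(a) Re = V·D/ν = 4.69·0.166/1.00e-06 = 778540
(b) Flow regime: turbulent (Re > 4000)
(c) Friction factor: f = 0.316/Re^0.25 = 0.316/778540^0.25 = 0.01064 (Blasius is strictly valid for Re ≲ 1e5; used here as the smooth-pipe estimate the problem specifies)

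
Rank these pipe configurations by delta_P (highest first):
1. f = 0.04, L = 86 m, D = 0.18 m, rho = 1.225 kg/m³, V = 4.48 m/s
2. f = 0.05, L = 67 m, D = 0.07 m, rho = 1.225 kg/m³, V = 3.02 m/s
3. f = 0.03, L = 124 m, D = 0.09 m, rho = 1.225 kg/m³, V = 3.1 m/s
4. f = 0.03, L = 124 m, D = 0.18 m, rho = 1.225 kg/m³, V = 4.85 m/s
Case 1: delta_P = 0.2349 kPa
Case 2: delta_P = 0.2673 kPa
Case 3: delta_P = 0.2433 kPa
Case 4: delta_P = 0.2978 kPa
Ranking (highest first): 4, 2, 3, 1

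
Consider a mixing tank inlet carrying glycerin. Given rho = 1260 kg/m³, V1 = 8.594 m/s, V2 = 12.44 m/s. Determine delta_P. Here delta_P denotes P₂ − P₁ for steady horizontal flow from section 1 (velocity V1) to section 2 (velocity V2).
Formula: \Delta P = \frac{1}{2} \rho (V_1^2 - V_2^2)
delta_P = 0.5·1260·(8.594² − 12.44²)/1000 = -50.96 kPa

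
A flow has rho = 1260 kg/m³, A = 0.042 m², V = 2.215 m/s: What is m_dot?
Formula: \dot{m} = \rho A V
m_dot = 1260·0.042·2.215 = 117.2 kg/s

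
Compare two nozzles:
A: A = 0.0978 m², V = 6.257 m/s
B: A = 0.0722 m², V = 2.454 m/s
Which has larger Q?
Q(A) = 611.9 L/s, Q(B) = 177.2 L/s. Answer: A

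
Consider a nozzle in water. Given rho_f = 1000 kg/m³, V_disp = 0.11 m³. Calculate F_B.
Formula: F_B = \rho_f g V_{disp}
F_B = 1000·9.81·0.11 = 1079 N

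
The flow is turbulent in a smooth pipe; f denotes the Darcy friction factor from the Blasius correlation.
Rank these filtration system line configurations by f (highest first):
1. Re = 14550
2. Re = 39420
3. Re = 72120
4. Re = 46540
Case 1: f = 0.02877
Case 2: f = 0.02243
Case 3: f = 0.01928
Case 4: f = 0.02151
Ranking (highest first): 1, 2, 4, 3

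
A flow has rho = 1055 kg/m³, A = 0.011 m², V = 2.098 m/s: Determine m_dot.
Formula: \dot{m} = \rho A V
m_dot = 1055·0.011·2.098 = 24.35 kg/s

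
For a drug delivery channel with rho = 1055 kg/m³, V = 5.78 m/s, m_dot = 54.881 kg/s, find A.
Formula: \dot{m} = \rho A V
Substituting knowns: 54.881 = 1055·A·5.78
Solving for A: A = 54.881/(1055·5.78) = 0.009 m²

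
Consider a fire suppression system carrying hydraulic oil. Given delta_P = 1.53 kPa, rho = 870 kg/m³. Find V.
Formula: V = \sqrt{\frac{2 \Delta P}{\rho}}
V = √(2·(1.53·1000)/870) = 1.875 m/s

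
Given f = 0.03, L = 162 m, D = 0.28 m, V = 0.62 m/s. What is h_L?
Formula: h_L = f \frac{L}{D} \frac{V^2}{2g}
h_L = 0.03·(162/0.28)·0.62²/(2·9.81) = 0.3401 m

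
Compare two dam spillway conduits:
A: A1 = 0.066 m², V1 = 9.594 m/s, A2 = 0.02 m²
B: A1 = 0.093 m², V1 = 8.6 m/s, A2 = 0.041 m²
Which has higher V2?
V2(A) = 31.66 m/s, V2(B) = 19.51 m/s. Answer: A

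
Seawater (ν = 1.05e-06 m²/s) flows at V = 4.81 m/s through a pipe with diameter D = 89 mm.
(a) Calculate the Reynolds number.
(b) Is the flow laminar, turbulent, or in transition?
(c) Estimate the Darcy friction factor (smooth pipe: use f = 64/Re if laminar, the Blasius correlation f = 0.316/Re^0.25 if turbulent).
(a) Re = V·D/ν = 4.81·0.089/1.05e-06 = 407700
(b) Flow regime: turbulent (Re > 4000)
(c) Friction factor: f = 0.316/Re^0.25 = 0.316/407700^0.25 = 0.01251 (Blasius is strictly valid for Re ≲ 1e5; used here as the smooth-pipe estimate the problem specifies)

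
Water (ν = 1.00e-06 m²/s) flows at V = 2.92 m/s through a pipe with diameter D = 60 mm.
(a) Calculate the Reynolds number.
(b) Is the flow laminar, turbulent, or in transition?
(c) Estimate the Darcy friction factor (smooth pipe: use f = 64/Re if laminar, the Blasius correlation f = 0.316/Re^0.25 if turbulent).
(a) Re = V·D/ν = 2.92·0.06/1.00e-06 = 175200
(b) Flow regime: turbulent (Re > 4000)
(c) Friction factor: f = 0.316/Re^0.25 = 0.316/175200^0.25 = 0.01545 (Blasius is strictly valid for Re ≲ 1e5; used here as the smooth-pipe estimate the problem specifies)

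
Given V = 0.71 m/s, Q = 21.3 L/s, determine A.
Formula: Q = A V
Substituting knowns: 21.3 = A·0.71·1000
Solving for A: A = (21.3/1000)/0.71 = 0.03 m²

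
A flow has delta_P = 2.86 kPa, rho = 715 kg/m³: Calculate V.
Formula: V = \sqrt{\frac{2 \Delta P}{\rho}}
V = √(2·(2.86·1000)/715) = 2.828 m/s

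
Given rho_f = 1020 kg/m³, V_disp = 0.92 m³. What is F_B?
Formula: F_B = \rho_f g V_{disp}
F_B = 1020·9.81·0.92 = 9206 N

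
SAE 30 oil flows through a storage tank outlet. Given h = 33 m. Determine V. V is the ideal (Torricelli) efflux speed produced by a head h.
Formula: V = \sqrt{2 g h}
V = √(2·9.81·33) = 25.45 m/s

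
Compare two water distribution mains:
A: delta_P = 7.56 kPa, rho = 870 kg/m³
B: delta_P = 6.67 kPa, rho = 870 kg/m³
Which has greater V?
V(A) = 4.169 m/s, V(B) = 3.916 m/s. Answer: A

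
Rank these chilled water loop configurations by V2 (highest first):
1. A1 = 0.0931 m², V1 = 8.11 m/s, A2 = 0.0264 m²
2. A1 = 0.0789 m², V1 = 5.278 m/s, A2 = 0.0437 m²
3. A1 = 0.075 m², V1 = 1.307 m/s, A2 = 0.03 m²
Case 1: V2 = 28.6 m/s
Case 2: V2 = 9.529 m/s
Case 3: V2 = 3.267 m/s
Ranking (highest first): 1, 2, 3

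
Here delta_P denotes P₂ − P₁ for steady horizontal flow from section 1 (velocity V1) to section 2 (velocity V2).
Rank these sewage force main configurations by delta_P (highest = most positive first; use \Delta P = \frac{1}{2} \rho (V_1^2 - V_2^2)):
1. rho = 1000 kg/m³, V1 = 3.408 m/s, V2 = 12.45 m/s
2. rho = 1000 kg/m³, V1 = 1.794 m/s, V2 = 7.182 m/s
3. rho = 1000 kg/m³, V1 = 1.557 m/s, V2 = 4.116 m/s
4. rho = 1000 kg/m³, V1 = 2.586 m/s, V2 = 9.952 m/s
Case 1: delta_P = -71.69 kPa
Case 2: delta_P = -24.18 kPa
Case 3: delta_P = -7.259 kPa
Case 4: delta_P = -46.18 kPa
Ranking (highest first): 3, 2, 4, 1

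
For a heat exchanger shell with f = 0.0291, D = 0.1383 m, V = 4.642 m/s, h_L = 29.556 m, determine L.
Formula: h_L = f \frac{L}{D} \frac{V^2}{2g}
Substituting knowns: 29.556 = 0.0291·(L/0.1383)·4.642²/(2·9.81)
Solving for L: L = 29.556·2·9.81·0.1383/(0.0291·4.642²) = 127.9 m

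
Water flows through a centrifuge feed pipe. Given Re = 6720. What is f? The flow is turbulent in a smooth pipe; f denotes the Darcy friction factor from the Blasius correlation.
Formula: f = \frac{0.316}{Re^{0.25}}
f = 0.316/6720^0.25 = 0.0349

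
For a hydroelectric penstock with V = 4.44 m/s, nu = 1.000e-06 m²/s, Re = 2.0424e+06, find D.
Formula: Re = \frac{V D}{\nu}
Substituting knowns: 2.0424e+06 = 4.44·D/1.000e-06
Solving for D: D = 2.0424e+06·1.000e-06/4.44 = 0.46 m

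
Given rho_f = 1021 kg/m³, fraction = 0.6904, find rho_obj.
Formula: f_{sub} = \frac{\rho_{obj}}{\rho_f}
Substituting knowns: 0.6904 = rho_obj/1021
Solving for rho_obj: rho_obj = 0.6904·1021 = 704.9 kg/m³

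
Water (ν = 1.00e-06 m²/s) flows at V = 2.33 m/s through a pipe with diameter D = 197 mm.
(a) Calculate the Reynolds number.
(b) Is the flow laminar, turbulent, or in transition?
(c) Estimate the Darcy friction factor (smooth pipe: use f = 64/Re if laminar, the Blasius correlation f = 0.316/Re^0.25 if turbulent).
(a) Re = V·D/ν = 2.33·0.197/1.00e-06 = 459010
(b) Flow regime: turbulent (Re > 4000)
(c) Friction factor: f = 0.316/Re^0.25 = 0.316/459010^0.25 = 0.01214 (Blasius is strictly valid for Re ≲ 1e5; used here as the smooth-pipe estimate the problem specifies)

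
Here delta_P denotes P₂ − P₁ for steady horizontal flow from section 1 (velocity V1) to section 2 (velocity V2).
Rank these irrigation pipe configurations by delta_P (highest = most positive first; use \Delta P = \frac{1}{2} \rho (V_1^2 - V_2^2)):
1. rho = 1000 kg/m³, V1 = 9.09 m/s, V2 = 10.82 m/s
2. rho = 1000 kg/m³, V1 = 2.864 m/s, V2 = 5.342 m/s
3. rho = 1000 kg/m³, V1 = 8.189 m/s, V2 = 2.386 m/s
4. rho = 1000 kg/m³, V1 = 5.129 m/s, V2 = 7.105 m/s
Case 1: delta_P = -17.22 kPa
Case 2: delta_P = -10.17 kPa
Case 3: delta_P = 30.68 kPa
Case 4: delta_P = -12.09 kPa
Ranking (highest first): 3, 2, 4, 1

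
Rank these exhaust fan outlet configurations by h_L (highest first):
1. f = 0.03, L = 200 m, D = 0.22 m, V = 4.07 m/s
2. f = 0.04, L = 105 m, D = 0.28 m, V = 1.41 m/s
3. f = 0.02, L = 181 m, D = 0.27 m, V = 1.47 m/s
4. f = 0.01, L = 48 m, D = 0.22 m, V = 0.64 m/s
Case 1: h_L = 23.03 m
Case 2: h_L = 1.52 m
Case 3: h_L = 1.477 m
Case 4: h_L = 0.04555 m
Ranking (highest first): 1, 2, 3, 4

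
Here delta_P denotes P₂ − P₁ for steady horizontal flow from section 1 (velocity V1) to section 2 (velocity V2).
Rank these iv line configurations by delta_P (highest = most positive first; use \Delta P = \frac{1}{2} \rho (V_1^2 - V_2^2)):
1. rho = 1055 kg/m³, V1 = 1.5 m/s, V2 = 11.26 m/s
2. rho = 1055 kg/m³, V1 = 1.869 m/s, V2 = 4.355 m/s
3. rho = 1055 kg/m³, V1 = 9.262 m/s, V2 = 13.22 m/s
Case 1: delta_P = -65.69 kPa
Case 2: delta_P = -8.162 kPa
Case 3: delta_P = -46.94 kPa
Ranking (highest first): 2, 3, 1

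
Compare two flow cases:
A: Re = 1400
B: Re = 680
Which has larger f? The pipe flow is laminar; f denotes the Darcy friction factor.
f(A) = 0.04571, f(B) = 0.09412. Answer: B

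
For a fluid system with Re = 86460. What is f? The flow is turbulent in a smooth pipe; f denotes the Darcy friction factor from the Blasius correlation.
Formula: f = \frac{0.316}{Re^{0.25}}
f = 0.316/86460^0.25 = 0.01843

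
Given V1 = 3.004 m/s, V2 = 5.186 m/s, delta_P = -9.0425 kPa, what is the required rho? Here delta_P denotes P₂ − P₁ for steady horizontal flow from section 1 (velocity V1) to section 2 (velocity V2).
Formula: \Delta P = \frac{1}{2} \rho (V_1^2 - V_2^2)
Substituting knowns: -9.0425 = 0.5·rho·(3.004² − 5.186²)/1000
Solving for rho: rho = 2·(-9.0425·1000)/(3.004² − 5.186²) = 1012 kg/m³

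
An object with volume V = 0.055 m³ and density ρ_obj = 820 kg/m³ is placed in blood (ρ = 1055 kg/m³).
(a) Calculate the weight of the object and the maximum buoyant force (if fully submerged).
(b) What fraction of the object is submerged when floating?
(a) W=rho_obj*g*V=820*9.81*0.055=442.4 N; F_B(max)=rho*g*V=1055*9.81*0.055=569.2 N
(b) Floating fraction=rho_obj/rho=820/1055=0.777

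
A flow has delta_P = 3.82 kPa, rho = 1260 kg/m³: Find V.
Formula: V = \sqrt{\frac{2 \Delta P}{\rho}}
V = √(2·(3.82·1000)/1260) = 2.462 m/s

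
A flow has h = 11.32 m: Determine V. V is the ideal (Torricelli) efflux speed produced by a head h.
Formula: V = \sqrt{2 g h}
V = √(2·9.81·11.32) = 14.9 m/s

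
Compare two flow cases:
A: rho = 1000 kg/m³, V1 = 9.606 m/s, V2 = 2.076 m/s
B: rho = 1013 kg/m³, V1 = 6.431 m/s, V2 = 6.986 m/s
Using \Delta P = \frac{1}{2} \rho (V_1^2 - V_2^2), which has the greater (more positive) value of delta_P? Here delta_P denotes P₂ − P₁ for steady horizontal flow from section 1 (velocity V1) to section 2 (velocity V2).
delta_P(A) = 43.98 kPa, delta_P(B) = -3.772 kPa. Answer: A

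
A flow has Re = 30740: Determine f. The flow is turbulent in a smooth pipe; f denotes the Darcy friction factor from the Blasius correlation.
Formula: f = \frac{0.316}{Re^{0.25}}
f = 0.316/30740^0.25 = 0.02386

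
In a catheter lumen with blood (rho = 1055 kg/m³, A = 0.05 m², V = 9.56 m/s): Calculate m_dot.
Formula: \dot{m} = \rho A V
m_dot = 1055·0.05·9.56 = 504.3 kg/s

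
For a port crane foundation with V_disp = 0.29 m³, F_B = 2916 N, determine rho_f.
Formula: F_B = \rho_f g V_{disp}
Substituting knowns: 2916 = rho_f·9.81·0.29
Solving for rho_f: rho_f = 2916/(9.81·0.29) = 1025 kg/m³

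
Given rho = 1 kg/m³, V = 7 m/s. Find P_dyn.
Formula: P_{dyn} = \frac{1}{2} \rho V^2
P_dyn = 0.5·1·7²/1000 = 0.0245 kPa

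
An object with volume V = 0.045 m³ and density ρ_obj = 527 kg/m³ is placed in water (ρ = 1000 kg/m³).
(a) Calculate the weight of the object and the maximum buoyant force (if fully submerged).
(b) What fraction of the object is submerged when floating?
(a) W=rho_obj*g*V=527*9.81*0.045=232.6 N; F_B(max)=rho*g*V=1000*9.81*0.045=441.4 N
(b) Floating fraction=rho_obj/rho=527/1000=0.527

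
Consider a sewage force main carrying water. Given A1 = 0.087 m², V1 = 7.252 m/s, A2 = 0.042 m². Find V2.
Formula: V_2 = \frac{A_1 V_1}{A_2}
V2 = 0.087·7.252/0.042 = 15.02 m/s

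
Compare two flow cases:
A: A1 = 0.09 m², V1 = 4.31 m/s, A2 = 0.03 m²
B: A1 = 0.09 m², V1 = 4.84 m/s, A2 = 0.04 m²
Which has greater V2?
V2(A) = 12.93 m/s, V2(B) = 10.89 m/s. Answer: A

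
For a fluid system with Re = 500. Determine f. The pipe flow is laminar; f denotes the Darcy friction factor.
Formula: f = \frac{64}{Re}
f = 64/500 = 0.128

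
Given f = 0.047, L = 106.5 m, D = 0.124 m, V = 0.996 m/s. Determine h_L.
Formula: h_L = f \frac{L}{D} \frac{V^2}{2g}
h_L = 0.047·(106.5/0.124)·0.996²/(2·9.81) = 2.041 m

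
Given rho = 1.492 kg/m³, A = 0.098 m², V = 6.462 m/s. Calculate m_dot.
Formula: \dot{m} = \rho A V
m_dot = 1.492·0.098·6.462 = 0.9448 kg/s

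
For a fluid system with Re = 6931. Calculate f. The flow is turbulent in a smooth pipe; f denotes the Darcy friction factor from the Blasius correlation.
Formula: f = \frac{0.316}{Re^{0.25}}
f = 0.316/6931^0.25 = 0.03463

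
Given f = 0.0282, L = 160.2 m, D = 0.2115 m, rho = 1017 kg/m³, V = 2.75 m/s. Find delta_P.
Formula: \Delta P = f \frac{L}{D} \frac{\rho V^2}{2}
delta_P = 0.0282·(160.2/0.2115)·0.5·1017·2.75²/1000 = 82.14 kPa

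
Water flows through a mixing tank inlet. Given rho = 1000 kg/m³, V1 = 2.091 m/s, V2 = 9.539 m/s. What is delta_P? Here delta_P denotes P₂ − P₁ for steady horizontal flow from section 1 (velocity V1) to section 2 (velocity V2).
Formula: \Delta P = \frac{1}{2} \rho (V_1^2 - V_2^2)
delta_P = 0.5·1000·(2.091² − 9.539²)/1000 = -43.31 kPa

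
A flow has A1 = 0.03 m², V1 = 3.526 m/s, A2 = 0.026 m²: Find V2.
Formula: V_2 = \frac{A_1 V_1}{A_2}
V2 = 0.03·3.526/0.026 = 4.068 m/s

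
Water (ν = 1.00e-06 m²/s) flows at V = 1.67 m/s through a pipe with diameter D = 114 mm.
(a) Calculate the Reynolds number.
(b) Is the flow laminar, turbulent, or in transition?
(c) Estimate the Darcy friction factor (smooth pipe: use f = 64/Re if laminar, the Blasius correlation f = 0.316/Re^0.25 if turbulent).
(a) Re = V·D/ν = 1.67·0.114/1.00e-06 = 190380
(b) Flow regime: turbulent (Re > 4000)
(c) Friction factor: f = 0.316/Re^0.25 = 0.316/190380^0.25 = 0.01513 (Blasius is strictly valid for Re ≲ 1e5; used here as the smooth-pipe estimate the problem specifies)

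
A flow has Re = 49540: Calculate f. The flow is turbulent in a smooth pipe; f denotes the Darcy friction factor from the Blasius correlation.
Formula: f = \frac{0.316}{Re^{0.25}}
f = 0.316/49540^0.25 = 0.02118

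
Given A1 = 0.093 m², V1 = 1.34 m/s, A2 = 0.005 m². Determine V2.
Formula: V_2 = \frac{A_1 V_1}{A_2}
V2 = 0.093·1.34/0.005 = 24.92 m/s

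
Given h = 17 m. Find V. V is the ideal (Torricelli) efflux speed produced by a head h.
Formula: V = \sqrt{2 g h}
V = √(2·9.81·17) = 18.26 m/s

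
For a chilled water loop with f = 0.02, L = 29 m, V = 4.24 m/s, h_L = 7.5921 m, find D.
Formula: h_L = f \frac{L}{D} \frac{V^2}{2g}
Substituting knowns: 7.5921 = 0.02·(29/D)·4.24²/(2·9.81)
Solving for D: D = 0.02·29·4.24²/(2·9.81·7.5921) = 0.07 m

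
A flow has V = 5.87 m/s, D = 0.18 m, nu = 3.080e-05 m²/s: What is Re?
Formula: Re = \frac{V D}{\nu}
Re = 5.87·0.18/3.080e-05 = 34305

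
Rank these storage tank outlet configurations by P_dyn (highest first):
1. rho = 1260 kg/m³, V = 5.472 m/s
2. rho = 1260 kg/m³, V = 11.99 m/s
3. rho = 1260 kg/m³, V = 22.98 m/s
Case 1: P_dyn = 18.86 kPa
Case 2: P_dyn = 90.57 kPa
Case 3: P_dyn = 332.7 kPa
Ranking (highest first): 3, 2, 1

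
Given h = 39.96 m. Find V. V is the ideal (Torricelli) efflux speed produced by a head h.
Formula: V = \sqrt{2 g h}
V = √(2·9.81·39.96) = 28 m/s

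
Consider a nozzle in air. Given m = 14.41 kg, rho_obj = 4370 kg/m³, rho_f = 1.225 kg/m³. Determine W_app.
Formula: W_{app} = mg\left(1 - \frac{\rho_f}{\rho_{obj}}\right)
W_app = 14.41·9.81·(1 − 1.225/4370) = 141.3 N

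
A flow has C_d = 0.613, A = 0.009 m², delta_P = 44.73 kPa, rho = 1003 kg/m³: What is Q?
Formula: Q = C_d A \sqrt{\frac{2 \Delta P}{\rho}}
Q = 0.613·0.009·√(2·(44.73·1000)/1003)·1000 = 52.1 L/s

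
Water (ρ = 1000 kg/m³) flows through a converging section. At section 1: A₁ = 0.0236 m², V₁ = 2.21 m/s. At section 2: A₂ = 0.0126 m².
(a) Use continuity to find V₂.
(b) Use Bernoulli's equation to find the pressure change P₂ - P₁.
(a) Continuity: A₁V₁=A₂V₂ -> V₂=A₁V₁/A₂=0.0236*2.21/0.0126=4.14 m/s
(b) Bernoulli: P₂-P₁=0.5*rho*(V₁^2-V₂^2)/1000=0.5*1000*(2.21^2-4.14^2)/1000=-6.128 kPa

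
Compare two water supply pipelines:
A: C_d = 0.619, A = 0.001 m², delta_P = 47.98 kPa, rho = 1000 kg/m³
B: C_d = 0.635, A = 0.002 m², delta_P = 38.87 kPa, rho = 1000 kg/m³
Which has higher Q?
Q(A) = 6.064 L/s, Q(B) = 11.2 L/s. Answer: B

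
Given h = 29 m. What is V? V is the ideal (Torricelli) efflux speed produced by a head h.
Formula: V = \sqrt{2 g h}
V = √(2·9.81·29) = 23.85 m/s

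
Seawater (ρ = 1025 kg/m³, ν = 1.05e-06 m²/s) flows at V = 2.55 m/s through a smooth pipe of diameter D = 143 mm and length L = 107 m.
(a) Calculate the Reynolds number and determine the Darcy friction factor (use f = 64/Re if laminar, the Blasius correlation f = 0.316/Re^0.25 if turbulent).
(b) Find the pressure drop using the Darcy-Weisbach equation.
(a) Re = V·D/ν = 2.55·0.143/1.05e-06 = 347290 → turbulent (Re > 4000); f = 0.316/Re^0.25 = 0.316/347290^0.25 = 0.013017 (Blasius is strictly valid for Re ≲ 1e5; used here as the smooth-pipe estimate the problem specifies)
(b) Darcy-Weisbach: ΔP = f·(L/D)·½ρV²/1000 = 0.013017·(107/0.143)·½·1025·2.55²/1000 = 32.46 kPa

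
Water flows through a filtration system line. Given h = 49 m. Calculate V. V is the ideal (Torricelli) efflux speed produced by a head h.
Formula: V = \sqrt{2 g h}
V = √(2·9.81·49) = 31.01 m/s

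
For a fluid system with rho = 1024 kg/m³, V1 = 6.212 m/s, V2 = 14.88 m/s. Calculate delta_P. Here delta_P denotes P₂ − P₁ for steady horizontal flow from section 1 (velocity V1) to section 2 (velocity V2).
Formula: \Delta P = \frac{1}{2} \rho (V_1^2 - V_2^2)
delta_P = 0.5·1024·(6.212² − 14.88²)/1000 = -93.61 kPa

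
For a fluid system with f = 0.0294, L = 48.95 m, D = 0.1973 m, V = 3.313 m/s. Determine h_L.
Formula: h_L = f \frac{L}{D} \frac{V^2}{2g}
h_L = 0.0294·(48.95/0.1973)·3.313²/(2·9.81) = 4.081 m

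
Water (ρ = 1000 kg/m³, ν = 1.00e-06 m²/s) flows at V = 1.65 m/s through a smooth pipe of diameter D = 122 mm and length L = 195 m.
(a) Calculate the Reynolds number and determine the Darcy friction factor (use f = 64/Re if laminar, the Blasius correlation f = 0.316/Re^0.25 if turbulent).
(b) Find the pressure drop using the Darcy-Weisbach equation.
(a) Re = V·D/ν = 1.65·0.122/1.00e-06 = 201300 → turbulent (Re > 4000); f = 0.316/Re^0.25 = 0.316/201300^0.25 = 0.014919 (Blasius is strictly valid for Re ≲ 1e5; used here as the smooth-pipe estimate the problem specifies)
(b) Darcy-Weisbach: ΔP = f·(L/D)·½ρV²/1000 = 0.014919·(195/0.122)·½·1000·1.65²/1000 = 32.46 kPa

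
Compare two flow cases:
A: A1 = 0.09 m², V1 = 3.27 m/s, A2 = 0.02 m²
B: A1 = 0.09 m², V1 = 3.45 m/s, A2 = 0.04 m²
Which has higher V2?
V2(A) = 14.71 m/s, V2(B) = 7.763 m/s. Answer: A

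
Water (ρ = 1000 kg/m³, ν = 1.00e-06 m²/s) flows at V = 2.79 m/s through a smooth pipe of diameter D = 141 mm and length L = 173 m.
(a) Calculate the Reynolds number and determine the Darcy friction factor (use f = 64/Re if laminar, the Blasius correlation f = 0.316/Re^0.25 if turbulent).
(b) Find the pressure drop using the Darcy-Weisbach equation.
(a) Re = V·D/ν = 2.79·0.141/1.00e-06 = 393390 → turbulent (Re > 4000); f = 0.316/Re^0.25 = 0.316/393390^0.25 = 0.012618 (Blasius is strictly valid for Re ≲ 1e5; used here as the smooth-pipe estimate the problem specifies)
(b) Darcy-Weisbach: ΔP = f·(L/D)·½ρV²/1000 = 0.012618·(173/0.141)·½·1000·2.79²/1000 = 60.26 kPa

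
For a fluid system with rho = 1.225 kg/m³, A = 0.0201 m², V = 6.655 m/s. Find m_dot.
Formula: \dot{m} = \rho A V
m_dot = 1.225·0.0201·6.655 = 0.1639 kg/s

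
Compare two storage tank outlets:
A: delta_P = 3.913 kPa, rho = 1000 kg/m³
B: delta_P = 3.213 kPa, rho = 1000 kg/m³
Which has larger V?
V(A) = 2.797 m/s, V(B) = 2.535 m/s. Answer: A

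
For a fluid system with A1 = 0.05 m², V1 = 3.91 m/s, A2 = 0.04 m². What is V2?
Formula: V_2 = \frac{A_1 V_1}{A_2}
V2 = 0.05·3.91/0.04 = 4.888 m/s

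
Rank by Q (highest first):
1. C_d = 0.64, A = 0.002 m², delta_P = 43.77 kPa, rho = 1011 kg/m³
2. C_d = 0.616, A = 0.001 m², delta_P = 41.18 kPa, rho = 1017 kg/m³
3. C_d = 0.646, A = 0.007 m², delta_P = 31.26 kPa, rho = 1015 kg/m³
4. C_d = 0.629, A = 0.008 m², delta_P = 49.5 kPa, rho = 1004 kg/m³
Case 1: Q = 11.91 L/s
Case 2: Q = 5.543 L/s
Case 3: Q = 35.49 L/s
Case 4: Q = 49.97 L/s
Ranking (highest first): 4, 3, 1, 2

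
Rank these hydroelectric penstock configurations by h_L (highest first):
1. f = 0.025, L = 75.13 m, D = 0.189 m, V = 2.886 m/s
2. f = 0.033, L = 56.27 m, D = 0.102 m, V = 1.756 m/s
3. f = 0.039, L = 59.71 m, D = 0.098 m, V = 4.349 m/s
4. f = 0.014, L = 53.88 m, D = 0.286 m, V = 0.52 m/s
Case 1: h_L = 4.219 m
Case 2: h_L = 2.861 m
Case 3: h_L = 22.91 m
Case 4: h_L = 0.03635 m
Ranking (highest first): 3, 1, 2, 4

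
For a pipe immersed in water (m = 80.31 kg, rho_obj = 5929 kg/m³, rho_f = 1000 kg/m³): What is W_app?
Formula: W_{app} = mg\left(1 - \frac{\rho_f}{\rho_{obj}}\right)
W_app = 80.31·9.81·(1 − 1000/5929) = 655 N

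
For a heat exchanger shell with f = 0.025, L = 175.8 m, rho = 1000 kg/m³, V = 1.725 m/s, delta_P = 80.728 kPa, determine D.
Formula: \Delta P = f \frac{L}{D} \frac{\rho V^2}{2}
Substituting knowns: 80.728 = 0.025·(175.8/D)·0.5·1000·1.725²/1000
Solving for D: D = 0.025·175.8·0.5·1000·1.725²/(80.728·1000) = 0.081 m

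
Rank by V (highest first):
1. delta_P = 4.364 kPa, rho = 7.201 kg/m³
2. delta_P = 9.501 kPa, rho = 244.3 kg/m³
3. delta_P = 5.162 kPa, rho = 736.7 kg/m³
Case 1: V = 34.81 m/s
Case 2: V = 8.819 m/s
Case 3: V = 3.744 m/s
Ranking (highest first): 1, 2, 3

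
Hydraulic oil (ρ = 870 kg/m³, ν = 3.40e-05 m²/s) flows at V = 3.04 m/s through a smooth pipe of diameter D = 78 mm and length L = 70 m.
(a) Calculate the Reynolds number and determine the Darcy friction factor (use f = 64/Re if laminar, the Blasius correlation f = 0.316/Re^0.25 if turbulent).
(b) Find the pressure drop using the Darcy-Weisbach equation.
(a) Re = V·D/ν = 3.04·0.078/3.40e-05 = 6974.1 → turbulent (Re > 4000); f = 0.316/Re^0.25 = 0.316/6974.1^0.25 = 0.034579
(b) Darcy-Weisbach: ΔP = f·(L/D)·½ρV²/1000 = 0.034579·(70/0.078)·½·870·3.04²/1000 = 124.8 kPa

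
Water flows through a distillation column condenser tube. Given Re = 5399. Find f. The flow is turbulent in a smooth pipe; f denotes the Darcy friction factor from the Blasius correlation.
Formula: f = \frac{0.316}{Re^{0.25}}
f = 0.316/5399^0.25 = 0.03686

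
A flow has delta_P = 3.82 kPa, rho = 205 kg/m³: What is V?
Formula: V = \sqrt{\frac{2 \Delta P}{\rho}}
V = √(2·(3.82·1000)/205) = 6.105 m/s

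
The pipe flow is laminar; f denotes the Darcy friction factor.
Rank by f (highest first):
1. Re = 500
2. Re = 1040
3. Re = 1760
Case 1: f = 0.128
Case 2: f = 0.06154
Case 3: f = 0.03636
Ranking (highest first): 1, 2, 3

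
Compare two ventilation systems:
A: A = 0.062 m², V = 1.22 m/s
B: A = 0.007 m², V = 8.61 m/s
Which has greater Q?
Q(A) = 75.64 L/s, Q(B) = 60.27 L/s. Answer: A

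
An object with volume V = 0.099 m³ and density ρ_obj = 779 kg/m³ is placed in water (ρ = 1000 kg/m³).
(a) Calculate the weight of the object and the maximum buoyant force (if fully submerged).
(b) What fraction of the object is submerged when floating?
(a) W=rho_obj*g*V=779*9.81*0.099=756.6 N; F_B(max)=rho*g*V=1000*9.81*0.099=971.2 N
(b) Floating fraction=rho_obj/rho=779/1000=0.779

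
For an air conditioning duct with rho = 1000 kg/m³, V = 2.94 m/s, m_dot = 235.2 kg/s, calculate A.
Formula: \dot{m} = \rho A V
Substituting knowns: 235.2 = 1000·A·2.94
Solving for A: A = 235.2/(1000·2.94) = 0.08 m²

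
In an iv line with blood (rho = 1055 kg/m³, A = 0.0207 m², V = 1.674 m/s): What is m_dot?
Formula: \dot{m} = \rho A V
m_dot = 1055·0.0207·1.674 = 36.56 kg/s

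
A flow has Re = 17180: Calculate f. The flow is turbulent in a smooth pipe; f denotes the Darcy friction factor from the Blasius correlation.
Formula: f = \frac{0.316}{Re^{0.25}}
f = 0.316/17180^0.25 = 0.0276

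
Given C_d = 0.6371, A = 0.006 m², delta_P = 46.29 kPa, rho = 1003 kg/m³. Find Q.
Formula: Q = C_d A \sqrt{\frac{2 \Delta P}{\rho}}
Q = 0.6371·0.006·√(2·(46.29·1000)/1003)·1000 = 36.73 L/s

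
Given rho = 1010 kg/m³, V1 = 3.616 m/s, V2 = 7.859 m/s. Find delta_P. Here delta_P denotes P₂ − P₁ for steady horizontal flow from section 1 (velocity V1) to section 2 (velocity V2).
Formula: \Delta P = \frac{1}{2} \rho (V_1^2 - V_2^2)
delta_P = 0.5·1010·(3.616² − 7.859²)/1000 = -24.59 kPa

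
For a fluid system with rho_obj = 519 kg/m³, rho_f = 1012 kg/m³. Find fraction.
Formula: f_{sub} = \frac{\rho_{obj}}{\rho_f}
fraction = 519/1012 = 0.5128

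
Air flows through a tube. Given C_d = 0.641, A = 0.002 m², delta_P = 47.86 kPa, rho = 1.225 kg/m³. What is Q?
Formula: Q = C_d A \sqrt{\frac{2 \Delta P}{\rho}}
Q = 0.641·0.002·√(2·(47.86·1000)/1.225)·1000 = 358.4 L/s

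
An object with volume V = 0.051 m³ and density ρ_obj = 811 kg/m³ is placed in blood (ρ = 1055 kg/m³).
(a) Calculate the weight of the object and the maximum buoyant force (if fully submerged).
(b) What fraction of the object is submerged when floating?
(a) W=rho_obj*g*V=811*9.81*0.051=405.8 N; F_B(max)=rho*g*V=1055*9.81*0.051=527.8 N
(b) Floating fraction=rho_obj/rho=811/1055=0.769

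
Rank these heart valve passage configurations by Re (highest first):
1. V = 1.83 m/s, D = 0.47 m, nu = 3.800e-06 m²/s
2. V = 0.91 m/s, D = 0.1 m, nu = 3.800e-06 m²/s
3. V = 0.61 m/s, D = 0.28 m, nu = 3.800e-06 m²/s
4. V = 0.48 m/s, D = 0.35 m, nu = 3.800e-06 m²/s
Case 1: Re = 226342
Case 2: Re = 23947
Case 3: Re = 44947
Case 4: Re = 44211
Ranking (highest first): 1, 3, 4, 2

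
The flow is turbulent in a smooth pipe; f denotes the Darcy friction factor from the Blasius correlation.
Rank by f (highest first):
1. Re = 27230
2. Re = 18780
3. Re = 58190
Case 1: f = 0.0246
Case 2: f = 0.02699
Case 3: f = 0.02035
Ranking (highest first): 2, 1, 3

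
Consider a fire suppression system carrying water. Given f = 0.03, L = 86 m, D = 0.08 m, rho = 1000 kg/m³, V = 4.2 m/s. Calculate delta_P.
Formula: \Delta P = f \frac{L}{D} \frac{\rho V^2}{2}
delta_P = 0.03·(86/0.08)·0.5·1000·4.2²/1000 = 284.4 kPa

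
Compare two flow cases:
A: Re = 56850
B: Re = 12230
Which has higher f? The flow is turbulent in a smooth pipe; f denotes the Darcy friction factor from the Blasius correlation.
f(A) = 0.02046, f(B) = 0.03005. Answer: B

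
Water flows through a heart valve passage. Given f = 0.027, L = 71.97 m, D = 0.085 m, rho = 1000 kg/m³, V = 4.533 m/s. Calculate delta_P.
Formula: \Delta P = f \frac{L}{D} \frac{\rho V^2}{2}
delta_P = 0.027·(71.97/0.085)·0.5·1000·4.533²/1000 = 234.9 kPa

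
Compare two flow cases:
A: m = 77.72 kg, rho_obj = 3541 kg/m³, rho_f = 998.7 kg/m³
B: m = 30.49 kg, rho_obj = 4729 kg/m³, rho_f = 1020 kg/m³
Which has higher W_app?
W_app(A) = 547.4 N, W_app(B) = 234.6 N. Answer: A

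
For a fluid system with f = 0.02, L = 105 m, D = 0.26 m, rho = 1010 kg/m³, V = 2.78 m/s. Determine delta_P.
Formula: \Delta P = f \frac{L}{D} \frac{\rho V^2}{2}
delta_P = 0.02·(105/0.26)·0.5·1010·2.78²/1000 = 31.52 kPa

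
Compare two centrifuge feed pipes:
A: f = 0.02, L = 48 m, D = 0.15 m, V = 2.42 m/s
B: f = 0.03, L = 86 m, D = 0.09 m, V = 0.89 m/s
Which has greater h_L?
h_L(A) = 1.91 m, h_L(B) = 1.157 m. Answer: A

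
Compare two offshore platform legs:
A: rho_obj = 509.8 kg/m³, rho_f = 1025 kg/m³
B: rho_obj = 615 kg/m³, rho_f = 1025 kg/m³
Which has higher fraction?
fraction(A) = 0.4974, fraction(B) = 0.6. Answer: B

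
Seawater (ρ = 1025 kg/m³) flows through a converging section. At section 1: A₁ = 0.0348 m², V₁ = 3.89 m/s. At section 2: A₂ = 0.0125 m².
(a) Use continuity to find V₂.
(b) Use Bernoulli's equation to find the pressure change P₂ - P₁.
(a) Continuity: A₁V₁=A₂V₂ -> V₂=A₁V₁/A₂=0.0348*3.89/0.0125=10.83 m/s
(b) Bernoulli: P₂-P₁=0.5*rho*(V₁^2-V₂^2)/1000=0.5*1025*(3.89^2-10.83^2)/1000=-52.36 kPa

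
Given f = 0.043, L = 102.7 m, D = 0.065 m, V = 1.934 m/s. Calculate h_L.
Formula: h_L = f \frac{L}{D} \frac{V^2}{2g}
h_L = 0.043·(102.7/0.065)·1.934²/(2·9.81) = 12.95 m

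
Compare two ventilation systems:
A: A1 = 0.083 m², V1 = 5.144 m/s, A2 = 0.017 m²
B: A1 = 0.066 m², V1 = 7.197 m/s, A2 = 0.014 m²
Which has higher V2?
V2(A) = 25.11 m/s, V2(B) = 33.93 m/s. Answer: B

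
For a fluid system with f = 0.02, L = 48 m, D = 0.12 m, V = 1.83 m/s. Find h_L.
Formula: h_L = f \frac{L}{D} \frac{V^2}{2g}
h_L = 0.02·(48/0.12)·1.83²/(2·9.81) = 1.366 m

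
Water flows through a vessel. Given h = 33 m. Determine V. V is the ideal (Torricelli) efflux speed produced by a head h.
Formula: V = \sqrt{2 g h}
V = √(2·9.81·33) = 25.45 m/s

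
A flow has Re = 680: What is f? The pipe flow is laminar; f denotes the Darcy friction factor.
Formula: f = \frac{64}{Re}
f = 64/680 = 0.09412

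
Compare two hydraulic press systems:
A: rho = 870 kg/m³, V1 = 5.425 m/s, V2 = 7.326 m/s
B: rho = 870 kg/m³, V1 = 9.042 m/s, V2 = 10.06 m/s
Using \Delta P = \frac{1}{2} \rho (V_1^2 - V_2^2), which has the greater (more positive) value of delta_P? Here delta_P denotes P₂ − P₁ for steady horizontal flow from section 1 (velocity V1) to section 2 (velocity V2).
delta_P(A) = -10.54 kPa, delta_P(B) = -8.459 kPa. Answer: B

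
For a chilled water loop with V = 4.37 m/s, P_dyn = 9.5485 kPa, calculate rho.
Formula: P_{dyn} = \frac{1}{2} \rho V^2
Substituting knowns: 9.5485 = 0.5·rho·4.37²/1000
Solving for rho: rho = 2·(9.5485·1000)/4.37² = 1000 kg/m³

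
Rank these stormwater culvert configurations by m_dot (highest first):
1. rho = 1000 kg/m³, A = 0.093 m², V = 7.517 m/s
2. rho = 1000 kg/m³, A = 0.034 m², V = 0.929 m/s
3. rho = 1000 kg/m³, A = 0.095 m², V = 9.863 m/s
Case 1: m_dot = 699.1 kg/s
Case 2: m_dot = 31.59 kg/s
Case 3: m_dot = 937 kg/s
Ranking (highest first): 3, 1, 2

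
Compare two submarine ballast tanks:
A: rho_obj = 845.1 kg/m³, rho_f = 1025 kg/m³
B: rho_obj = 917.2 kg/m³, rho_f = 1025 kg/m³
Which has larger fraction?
fraction(A) = 0.8245, fraction(B) = 0.8948. Answer: B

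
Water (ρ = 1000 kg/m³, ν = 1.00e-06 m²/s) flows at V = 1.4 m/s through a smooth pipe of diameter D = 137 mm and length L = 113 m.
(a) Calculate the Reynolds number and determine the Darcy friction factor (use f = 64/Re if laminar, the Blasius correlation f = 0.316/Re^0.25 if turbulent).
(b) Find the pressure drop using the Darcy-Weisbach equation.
(a) Re = V·D/ν = 1.4·0.137/1.00e-06 = 191800 → turbulent (Re > 4000); f = 0.316/Re^0.25 = 0.316/191800^0.25 = 0.0151 (Blasius is strictly valid for Re ≲ 1e5; used here as the smooth-pipe estimate the problem specifies)
(b) Darcy-Weisbach: ΔP = f·(L/D)·½ρV²/1000 = 0.0151·(113/0.137)·½·1000·1.4²/1000 = 12.21 kPa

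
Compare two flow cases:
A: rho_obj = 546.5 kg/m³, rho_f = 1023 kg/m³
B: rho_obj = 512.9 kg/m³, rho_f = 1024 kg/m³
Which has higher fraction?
fraction(A) = 0.5342, fraction(B) = 0.5009. Answer: A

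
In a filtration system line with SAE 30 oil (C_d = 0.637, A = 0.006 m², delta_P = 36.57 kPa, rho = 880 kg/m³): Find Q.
Formula: Q = C_d A \sqrt{\frac{2 \Delta P}{\rho}}
Q = 0.637·0.006·√(2·(36.57·1000)/880)·1000 = 34.84 L/s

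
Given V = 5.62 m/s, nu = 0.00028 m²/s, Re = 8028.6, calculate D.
Formula: Re = \frac{V D}{\nu}
Substituting knowns: 8028.6 = 5.62·D/0.00028
Solving for D: D = 8028.6·0.00028/5.62 = 0.4 m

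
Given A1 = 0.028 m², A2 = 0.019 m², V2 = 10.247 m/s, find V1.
Formula: V_2 = \frac{A_1 V_1}{A_2}
Substituting knowns: 10.247 = 0.028·V1/0.019
Solving for V1: V1 = 10.247·0.019/0.028 = 6.953 m/s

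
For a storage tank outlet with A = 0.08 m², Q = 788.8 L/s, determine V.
Formula: Q = A V
Substituting knowns: 788.8 = 0.08·V·1000
Solving for V: V = (788.8/1000)/0.08 = 9.86 m/s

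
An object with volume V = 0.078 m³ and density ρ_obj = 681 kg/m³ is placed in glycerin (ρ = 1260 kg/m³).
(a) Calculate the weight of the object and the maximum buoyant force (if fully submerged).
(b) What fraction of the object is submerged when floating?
(a) W=rho_obj*g*V=681*9.81*0.078=521.1 N; F_B(max)=rho*g*V=1260*9.81*0.078=964.1 N
(b) Floating fraction=rho_obj/rho=681/1260=0.540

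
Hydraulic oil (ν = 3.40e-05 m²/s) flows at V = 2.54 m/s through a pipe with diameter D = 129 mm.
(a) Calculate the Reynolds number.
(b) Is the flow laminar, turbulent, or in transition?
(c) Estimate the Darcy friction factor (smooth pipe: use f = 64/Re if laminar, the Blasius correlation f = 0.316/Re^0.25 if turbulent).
(a) Re = V·D/ν = 2.54·0.129/3.40e-05 = 9637.1
(b) Flow regime: turbulent (Re > 4000)
(c) Friction factor: f = 0.316/Re^0.25 = 0.316/9637.1^0.25 = 0.03189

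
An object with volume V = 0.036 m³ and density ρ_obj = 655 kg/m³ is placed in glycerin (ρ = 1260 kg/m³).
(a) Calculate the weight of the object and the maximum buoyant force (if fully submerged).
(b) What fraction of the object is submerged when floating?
(a) W=rho_obj*g*V=655*9.81*0.036=231.3 N; F_B(max)=rho*g*V=1260*9.81*0.036=445.0 N
(b) Floating fraction=rho_obj/rho=655/1260=0.520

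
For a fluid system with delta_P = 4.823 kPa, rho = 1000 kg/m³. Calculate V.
Formula: V = \sqrt{\frac{2 \Delta P}{\rho}}
V = √(2·(4.823·1000)/1000) = 3.106 m/s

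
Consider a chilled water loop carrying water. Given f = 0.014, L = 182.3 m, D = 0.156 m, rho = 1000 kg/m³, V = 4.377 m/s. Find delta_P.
Formula: \Delta P = f \frac{L}{D} \frac{\rho V^2}{2}
delta_P = 0.014·(182.3/0.156)·0.5·1000·4.377²/1000 = 156.7 kPa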